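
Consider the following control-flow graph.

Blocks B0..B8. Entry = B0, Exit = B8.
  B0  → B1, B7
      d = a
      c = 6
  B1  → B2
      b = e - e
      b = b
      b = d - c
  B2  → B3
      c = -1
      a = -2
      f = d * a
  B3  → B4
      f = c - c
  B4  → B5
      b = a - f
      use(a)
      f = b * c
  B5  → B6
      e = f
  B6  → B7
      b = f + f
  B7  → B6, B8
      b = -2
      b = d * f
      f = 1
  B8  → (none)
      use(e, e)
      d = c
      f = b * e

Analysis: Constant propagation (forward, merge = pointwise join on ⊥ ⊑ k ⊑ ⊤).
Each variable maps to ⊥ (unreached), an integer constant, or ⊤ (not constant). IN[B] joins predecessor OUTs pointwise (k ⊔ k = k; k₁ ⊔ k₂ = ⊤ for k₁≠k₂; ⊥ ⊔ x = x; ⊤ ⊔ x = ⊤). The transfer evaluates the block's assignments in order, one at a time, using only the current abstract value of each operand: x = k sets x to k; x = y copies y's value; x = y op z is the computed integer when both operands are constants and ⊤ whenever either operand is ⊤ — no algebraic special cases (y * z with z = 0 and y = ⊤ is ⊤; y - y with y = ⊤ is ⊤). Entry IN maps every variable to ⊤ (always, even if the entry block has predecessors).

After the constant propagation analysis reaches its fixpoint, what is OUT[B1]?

Converged values:
  B0: | IN=(all ⊤) | OUT={c:6; rest ⊤}
  B1: | IN={c:6; rest ⊤} | OUT={c:6; rest ⊤}
  B2: | IN={c:6; rest ⊤} | OUT={a:-2, c:-1; rest ⊤}
  B3: | IN={a:-2, c:-1; rest ⊤} | OUT={a:-2, c:-1, f:0; rest ⊤}
  B4: | IN={a:-2, c:-1, f:0; rest ⊤} | OUT={a:-2, b:-2, c:-1, f:2; rest ⊤}
  B5: | IN={a:-2, b:-2, c:-1, f:2; rest ⊤} | OUT={a:-2, b:-2, c:-1, e:2, f:2; rest ⊤}
  B6: | IN=(all ⊤) | OUT=(all ⊤)
  B7: | IN=(all ⊤) | OUT={f:1; rest ⊤}
  B8: | IN={f:1; rest ⊤} | OUT=(all ⊤)

Merge at B1: IN[B1] = OUT[B0] = {a: ⊤, b: ⊤, c: 6, d: ⊤, e: ⊤, f: ⊤}
Applying B1's transfer function to that IN value gives OUT[B1] (row B1 above).

Answer: {a: ⊤, b: ⊤, c: 6, d: ⊤, e: ⊤, f: ⊤}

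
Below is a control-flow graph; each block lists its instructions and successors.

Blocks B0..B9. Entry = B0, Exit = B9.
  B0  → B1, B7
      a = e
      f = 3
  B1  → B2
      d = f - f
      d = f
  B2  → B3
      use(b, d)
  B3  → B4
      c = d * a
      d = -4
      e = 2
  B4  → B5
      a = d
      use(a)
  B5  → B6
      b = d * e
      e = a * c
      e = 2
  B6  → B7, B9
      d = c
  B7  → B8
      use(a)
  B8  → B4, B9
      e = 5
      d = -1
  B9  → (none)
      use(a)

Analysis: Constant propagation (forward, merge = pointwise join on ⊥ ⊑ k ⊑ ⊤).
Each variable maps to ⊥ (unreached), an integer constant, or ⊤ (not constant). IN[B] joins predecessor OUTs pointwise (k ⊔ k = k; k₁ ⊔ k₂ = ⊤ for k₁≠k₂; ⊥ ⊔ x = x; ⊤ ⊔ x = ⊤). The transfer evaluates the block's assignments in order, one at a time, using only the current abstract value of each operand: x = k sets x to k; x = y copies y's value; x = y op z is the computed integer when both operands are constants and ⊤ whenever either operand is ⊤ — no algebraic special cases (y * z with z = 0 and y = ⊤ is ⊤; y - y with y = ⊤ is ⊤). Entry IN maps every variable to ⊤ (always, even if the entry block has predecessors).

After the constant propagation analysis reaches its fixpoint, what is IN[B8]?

Answer: {a: ⊤, b: ⊤, c: ⊤, d: ⊤, e: ⊤, f: 3}

Trace:
Per-block solution:
  B0:  IN=(all ⊤)  OUT={f:3; rest ⊤}
  B1:  IN={f:3; rest ⊤}  OUT={d:3, f:3; rest ⊤}
  B2:  IN={d:3, f:3; rest ⊤}  OUT={d:3, f:3; rest ⊤}
  B3:  IN={d:3, f:3; rest ⊤}  OUT={d:-4, e:2, f:3; rest ⊤}
  B4:  IN={f:3; rest ⊤}  OUT={f:3; rest ⊤}
  B5:  IN={f:3; rest ⊤}  OUT={e:2, f:3; rest ⊤}
  B6:  IN={e:2, f:3; rest ⊤}  OUT={e:2, f:3; rest ⊤}
  B7:  IN={f:3; rest ⊤}  OUT={f:3; rest ⊤}
  B8:  IN={f:3; rest ⊤}  OUT={d:-1, e:5, f:3; rest ⊤}
  B9:  IN={f:3; rest ⊤}  OUT={f:3; rest ⊤}

Merge at B8: IN[B8] = OUT[B7] = {a: ⊤, b: ⊤, c: ⊤, d: ⊤, e: ⊤, f: 3}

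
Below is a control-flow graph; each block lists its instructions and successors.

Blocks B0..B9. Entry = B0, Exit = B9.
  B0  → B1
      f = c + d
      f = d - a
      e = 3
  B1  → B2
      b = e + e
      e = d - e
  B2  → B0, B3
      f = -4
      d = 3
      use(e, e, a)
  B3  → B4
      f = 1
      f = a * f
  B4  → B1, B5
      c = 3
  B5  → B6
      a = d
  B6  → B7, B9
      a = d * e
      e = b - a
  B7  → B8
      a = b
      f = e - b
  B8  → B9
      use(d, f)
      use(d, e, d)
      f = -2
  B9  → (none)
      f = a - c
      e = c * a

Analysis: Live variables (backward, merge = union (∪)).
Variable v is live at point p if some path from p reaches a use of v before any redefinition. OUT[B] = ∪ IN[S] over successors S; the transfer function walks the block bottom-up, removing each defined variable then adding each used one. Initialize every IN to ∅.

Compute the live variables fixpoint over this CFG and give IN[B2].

Answer: {a, b, c, e}

Derivation:
Fixpoint table:
  B0: | IN={a, c, d} | OUT={a, c, d, e}
  B1: | IN={a, c, d, e} | OUT={a, b, c, e}
  B2: | IN={a, b, c, e} | OUT={a, b, c, d, e}
  B3: | IN={a, b, d, e} | OUT={a, b, d, e}
  B4: | IN={a, b, d, e} | OUT={a, b, c, d, e}
  B5: | IN={b, c, d, e} | OUT={b, c, d, e}
  B6: | IN={b, c, d, e} | OUT={a, b, c, d, e}
  B7: | IN={b, c, d, e} | OUT={a, c, d, e, f}
  B8: | IN={a, c, d, e, f} | OUT={a, c}
  B9: | IN={a, c} | OUT={}

Merge at B2: OUT[B2] = IN[B0] ⊔ IN[B3] = {a, b, c, d, e}
Applying B2's transfer function to that OUT value gives IN[B2] (row B2 above).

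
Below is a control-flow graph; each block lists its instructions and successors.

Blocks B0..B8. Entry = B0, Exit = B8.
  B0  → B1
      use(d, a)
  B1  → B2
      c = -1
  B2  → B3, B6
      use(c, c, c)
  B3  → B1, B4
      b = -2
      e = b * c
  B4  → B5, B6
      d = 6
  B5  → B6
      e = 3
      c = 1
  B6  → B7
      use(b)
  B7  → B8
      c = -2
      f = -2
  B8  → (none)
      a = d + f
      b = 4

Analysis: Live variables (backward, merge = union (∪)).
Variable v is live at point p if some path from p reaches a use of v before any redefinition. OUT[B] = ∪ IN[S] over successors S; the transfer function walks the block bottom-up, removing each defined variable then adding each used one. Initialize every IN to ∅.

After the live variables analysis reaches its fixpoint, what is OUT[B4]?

Per-block solution:
  B0:   IN={a, b, d}   OUT={b, d}
  B1:   IN={b, d}   OUT={b, c, d}
  B2:   IN={b, c, d}   OUT={b, c, d}
  B3:   IN={c, d}   OUT={b, d}
  B4:   IN={b}   OUT={b, d}
  B5:   IN={b, d}   OUT={b, d}
  B6:   IN={b, d}   OUT={d}
  B7:   IN={d}   OUT={d, f}
  B8:   IN={d, f}   OUT={}

Merge at B4: OUT[B4] = IN[B5] ⊔ IN[B6] = {b, d}

Answer: {b, d}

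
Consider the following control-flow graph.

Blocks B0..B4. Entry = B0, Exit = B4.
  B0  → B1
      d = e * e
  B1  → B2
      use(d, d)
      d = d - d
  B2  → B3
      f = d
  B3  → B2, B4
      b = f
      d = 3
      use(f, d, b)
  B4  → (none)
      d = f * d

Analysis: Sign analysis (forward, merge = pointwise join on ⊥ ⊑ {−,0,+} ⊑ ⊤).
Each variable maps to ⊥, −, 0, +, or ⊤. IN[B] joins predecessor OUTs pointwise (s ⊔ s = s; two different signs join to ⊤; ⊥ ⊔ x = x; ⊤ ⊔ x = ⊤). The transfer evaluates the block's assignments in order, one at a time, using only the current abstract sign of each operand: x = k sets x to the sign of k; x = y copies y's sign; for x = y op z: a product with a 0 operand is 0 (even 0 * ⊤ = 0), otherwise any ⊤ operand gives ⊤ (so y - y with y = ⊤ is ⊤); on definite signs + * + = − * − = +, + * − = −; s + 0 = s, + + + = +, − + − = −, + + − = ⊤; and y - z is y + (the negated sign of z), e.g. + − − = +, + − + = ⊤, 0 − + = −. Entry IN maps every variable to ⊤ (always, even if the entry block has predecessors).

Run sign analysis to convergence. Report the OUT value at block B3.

Converged values:
  B0:   IN=(all ⊤)   OUT=(all ⊤)
  B1:   IN=(all ⊤)   OUT=(all ⊤)
  B2:   IN=(all ⊤)   OUT=(all ⊤)
  B3:   IN=(all ⊤)   OUT={d:+; rest ⊤}
  B4:   IN={d:+; rest ⊤}   OUT=(all ⊤)

Merge at B3: IN[B3] = OUT[B2] = {a: ⊤, b: ⊤, c: ⊤, d: ⊤, e: ⊤, f: ⊤}
Applying B3's transfer function to that IN value gives OUT[B3] (row B3 above).

Answer: {a: ⊤, b: ⊤, c: ⊤, d: +, e: ⊤, f: ⊤}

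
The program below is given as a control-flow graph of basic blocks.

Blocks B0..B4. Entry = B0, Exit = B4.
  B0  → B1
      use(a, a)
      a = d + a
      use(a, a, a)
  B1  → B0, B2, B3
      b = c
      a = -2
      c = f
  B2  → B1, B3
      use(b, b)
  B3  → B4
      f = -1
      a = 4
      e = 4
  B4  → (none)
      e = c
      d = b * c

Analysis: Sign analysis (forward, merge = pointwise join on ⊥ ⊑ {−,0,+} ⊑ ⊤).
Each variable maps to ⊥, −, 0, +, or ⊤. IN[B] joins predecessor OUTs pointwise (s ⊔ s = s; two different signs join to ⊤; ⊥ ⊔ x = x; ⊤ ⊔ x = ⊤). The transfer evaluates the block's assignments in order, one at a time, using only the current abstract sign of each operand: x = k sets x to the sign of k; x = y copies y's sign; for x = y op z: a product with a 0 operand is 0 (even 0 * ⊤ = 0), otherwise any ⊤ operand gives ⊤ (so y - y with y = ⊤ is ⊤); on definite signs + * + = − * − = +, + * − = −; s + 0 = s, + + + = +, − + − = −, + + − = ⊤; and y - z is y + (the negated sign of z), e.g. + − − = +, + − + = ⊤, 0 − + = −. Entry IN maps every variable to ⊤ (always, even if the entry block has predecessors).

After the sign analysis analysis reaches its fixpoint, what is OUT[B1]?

Answer: {a: -, b: ⊤, c: ⊤, d: ⊤, e: ⊤, f: ⊤}

Derivation:
Per-block solution:
  B0: | IN=(all ⊤) | OUT=(all ⊤)
  B1: | IN=(all ⊤) | OUT={a:-; rest ⊤}
  B2: | IN={a:-; rest ⊤} | OUT={a:-; rest ⊤}
  B3: | IN={a:-; rest ⊤} | OUT={a:+, e:+, f:-; rest ⊤}
  B4: | IN={a:+, e:+, f:-; rest ⊤} | OUT={a:+, f:-; rest ⊤}

Merge at B1: IN[B1] = OUT[B0] ⊔ OUT[B2] = {a: ⊤, b: ⊤, c: ⊤, d: ⊤, e: ⊤, f: ⊤}
Applying B1's transfer function to that IN value gives OUT[B1] (row B1 above).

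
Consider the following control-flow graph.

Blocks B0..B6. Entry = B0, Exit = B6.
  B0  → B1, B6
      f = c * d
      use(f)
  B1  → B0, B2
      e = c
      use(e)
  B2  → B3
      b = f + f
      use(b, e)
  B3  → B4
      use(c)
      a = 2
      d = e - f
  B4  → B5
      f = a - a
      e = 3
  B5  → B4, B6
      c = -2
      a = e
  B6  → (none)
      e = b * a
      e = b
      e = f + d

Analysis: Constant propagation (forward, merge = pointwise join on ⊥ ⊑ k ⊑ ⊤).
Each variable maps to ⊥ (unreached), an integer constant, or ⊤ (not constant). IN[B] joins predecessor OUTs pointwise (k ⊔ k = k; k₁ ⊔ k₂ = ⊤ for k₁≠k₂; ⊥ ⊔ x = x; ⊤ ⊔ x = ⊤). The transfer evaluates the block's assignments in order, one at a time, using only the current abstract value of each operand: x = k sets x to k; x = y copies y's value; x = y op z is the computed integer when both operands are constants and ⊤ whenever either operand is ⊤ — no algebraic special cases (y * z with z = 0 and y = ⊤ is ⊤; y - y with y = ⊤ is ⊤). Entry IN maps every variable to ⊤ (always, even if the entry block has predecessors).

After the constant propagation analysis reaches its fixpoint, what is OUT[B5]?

Answer: {a: 3, b: ⊤, c: -2, d: ⊤, e: 3, f: ⊤}

Derivation:
Converged values:
  B0:  IN=(all ⊤)  OUT=(all ⊤)
  B1:  IN=(all ⊤)  OUT=(all ⊤)
  B2:  IN=(all ⊤)  OUT=(all ⊤)
  B3:  IN=(all ⊤)  OUT={a:2; rest ⊤}
  B4:  IN=(all ⊤)  OUT={e:3; rest ⊤}
  B5:  IN={e:3; rest ⊤}  OUT={a:3, c:-2, e:3; rest ⊤}
  B6:  IN=(all ⊤)  OUT=(all ⊤)

Merge at B5: IN[B5] = OUT[B4] = {a: ⊤, b: ⊤, c: ⊤, d: ⊤, e: 3, f: ⊤}
Applying B5's transfer function to that IN value gives OUT[B5] (row B5 above).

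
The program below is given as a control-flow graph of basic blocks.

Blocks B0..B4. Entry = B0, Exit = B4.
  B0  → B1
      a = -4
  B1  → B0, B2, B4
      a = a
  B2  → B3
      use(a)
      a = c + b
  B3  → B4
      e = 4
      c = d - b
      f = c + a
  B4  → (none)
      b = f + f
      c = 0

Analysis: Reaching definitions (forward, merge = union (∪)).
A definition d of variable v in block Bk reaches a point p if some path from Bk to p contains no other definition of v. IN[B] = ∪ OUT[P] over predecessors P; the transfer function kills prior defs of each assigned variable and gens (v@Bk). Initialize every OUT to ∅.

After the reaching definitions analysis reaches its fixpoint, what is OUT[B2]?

Converged values:
  B0: | IN={a@B1} | OUT={a@B0}
  B1: | IN={a@B0} | OUT={a@B1}
  B2: | IN={a@B1} | OUT={a@B2}
  B3: | IN={a@B2} | OUT={a@B2, c@B3, e@B3, f@B3}
  B4: | IN={a@B1, a@B2, c@B3, e@B3, f@B3} | OUT={a@B1, a@B2, b@B4, c@B4, e@B3, f@B3}

Merge at B2: IN[B2] = OUT[B1] = {a@B1}
Applying B2's transfer function to that IN value gives OUT[B2] (row B2 above).

Answer: {a@B2}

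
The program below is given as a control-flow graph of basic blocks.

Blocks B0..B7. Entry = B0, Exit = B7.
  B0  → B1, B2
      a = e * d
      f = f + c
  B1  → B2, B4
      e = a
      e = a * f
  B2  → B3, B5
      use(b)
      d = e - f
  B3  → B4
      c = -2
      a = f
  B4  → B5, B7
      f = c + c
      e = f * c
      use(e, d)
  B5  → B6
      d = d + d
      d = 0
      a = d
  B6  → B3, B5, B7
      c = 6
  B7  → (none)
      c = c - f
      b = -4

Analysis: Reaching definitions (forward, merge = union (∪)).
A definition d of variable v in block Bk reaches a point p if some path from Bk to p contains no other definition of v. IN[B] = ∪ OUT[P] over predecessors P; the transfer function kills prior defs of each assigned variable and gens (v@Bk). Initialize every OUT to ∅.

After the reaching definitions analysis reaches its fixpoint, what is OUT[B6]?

Answer: {a@B5, c@B6, d@B5, e@B1, e@B4, f@B0, f@B4}

Working:
Converged values:
  B0: | IN={} | OUT={a@B0, f@B0}
  B1: | IN={a@B0, f@B0} | OUT={a@B0, e@B1, f@B0}
  B2: | IN={a@B0, e@B1, f@B0} | OUT={a@B0, d@B2, e@B1, f@B0}
  B3: | IN={a@B0, a@B5, c@B6, d@B2, d@B5, e@B1, e@B4, f@B0, f@B4} | OUT={a@B3, c@B3, d@B2, d@B5, e@B1, e@B4, f@B0, f@B4}
  B4: | IN={a@B0, a@B3, c@B3, d@B2, d@B5, e@B1, e@B4, f@B0, f@B4} | OUT={a@B0, a@B3, c@B3, d@B2, d@B5, e@B4, f@B4}
  B5: | IN={a@B0, a@B3, a@B5, c@B3, c@B6, d@B2, d@B5, e@B1, e@B4, f@B0, f@B4} | OUT={a@B5, c@B3, c@B6, d@B5, e@B1, e@B4, f@B0, f@B4}
  B6: | IN={a@B5, c@B3, c@B6, d@B5, e@B1, e@B4, f@B0, f@B4} | OUT={a@B5, c@B6, d@B5, e@B1, e@B4, f@B0, f@B4}
  B7: | IN={a@B0, a@B3, a@B5, c@B3, c@B6, d@B2, d@B5, e@B1, e@B4, f@B0, f@B4} | OUT={a@B0, a@B3, a@B5, b@B7, c@B7, d@B2, d@B5, e@B1, e@B4, f@B0, f@B4}

Merge at B6: IN[B6] = OUT[B5] = {a@B5, c@B3, c@B6, d@B5, e@B1, e@B4, f@B0, f@B4}
Applying B6's transfer function to that IN value gives OUT[B6] (row B6 above).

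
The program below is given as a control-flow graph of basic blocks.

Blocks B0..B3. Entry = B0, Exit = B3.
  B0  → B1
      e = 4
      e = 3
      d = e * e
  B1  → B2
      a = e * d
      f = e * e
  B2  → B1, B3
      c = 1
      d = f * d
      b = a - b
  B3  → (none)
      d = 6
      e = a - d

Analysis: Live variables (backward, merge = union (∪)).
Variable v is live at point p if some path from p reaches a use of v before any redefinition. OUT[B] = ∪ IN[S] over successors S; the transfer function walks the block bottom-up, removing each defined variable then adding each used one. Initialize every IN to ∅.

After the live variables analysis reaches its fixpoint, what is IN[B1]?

Per-block solution:
  B0:   IN={b}   OUT={b, d, e}
  B1:   IN={b, d, e}   OUT={a, b, d, e, f}
  B2:   IN={a, b, d, e, f}   OUT={a, b, d, e}
  B3:   IN={a}   OUT={}

Merge at B1: OUT[B1] = IN[B2] = {a, b, d, e, f}
Applying B1's transfer function to that OUT value gives IN[B1] (row B1 above).

Answer: {b, d, e}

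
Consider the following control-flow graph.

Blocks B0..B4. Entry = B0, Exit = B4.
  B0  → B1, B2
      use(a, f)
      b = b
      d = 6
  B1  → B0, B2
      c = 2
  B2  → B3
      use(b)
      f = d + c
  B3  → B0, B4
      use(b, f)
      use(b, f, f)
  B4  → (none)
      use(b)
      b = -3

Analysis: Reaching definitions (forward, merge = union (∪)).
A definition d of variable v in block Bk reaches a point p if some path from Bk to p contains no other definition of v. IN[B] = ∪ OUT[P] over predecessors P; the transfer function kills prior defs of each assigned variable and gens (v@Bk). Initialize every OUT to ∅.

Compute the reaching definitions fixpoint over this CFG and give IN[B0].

Fixpoint table:
  B0:   IN={b@B0, c@B1, d@B0, f@B2}   OUT={b@B0, c@B1, d@B0, f@B2}
  B1:   IN={b@B0, c@B1, d@B0, f@B2}   OUT={b@B0, c@B1, d@B0, f@B2}
  B2:   IN={b@B0, c@B1, d@B0, f@B2}   OUT={b@B0, c@B1, d@B0, f@B2}
  B3:   IN={b@B0, c@B1, d@B0, f@B2}   OUT={b@B0, c@B1, d@B0, f@B2}
  B4:   IN={b@B0, c@B1, d@B0, f@B2}   OUT={b@B4, c@B1, d@B0, f@B2}

Merge at B0 (entry node, so the boundary value {} is joined with the incoming edge(s)): IN[B0] = {} ⊔ OUT[B1] ⊔ OUT[B3] = {b@B0, c@B1, d@B0, f@B2}

Answer: {b@B0, c@B1, d@B0, f@B2}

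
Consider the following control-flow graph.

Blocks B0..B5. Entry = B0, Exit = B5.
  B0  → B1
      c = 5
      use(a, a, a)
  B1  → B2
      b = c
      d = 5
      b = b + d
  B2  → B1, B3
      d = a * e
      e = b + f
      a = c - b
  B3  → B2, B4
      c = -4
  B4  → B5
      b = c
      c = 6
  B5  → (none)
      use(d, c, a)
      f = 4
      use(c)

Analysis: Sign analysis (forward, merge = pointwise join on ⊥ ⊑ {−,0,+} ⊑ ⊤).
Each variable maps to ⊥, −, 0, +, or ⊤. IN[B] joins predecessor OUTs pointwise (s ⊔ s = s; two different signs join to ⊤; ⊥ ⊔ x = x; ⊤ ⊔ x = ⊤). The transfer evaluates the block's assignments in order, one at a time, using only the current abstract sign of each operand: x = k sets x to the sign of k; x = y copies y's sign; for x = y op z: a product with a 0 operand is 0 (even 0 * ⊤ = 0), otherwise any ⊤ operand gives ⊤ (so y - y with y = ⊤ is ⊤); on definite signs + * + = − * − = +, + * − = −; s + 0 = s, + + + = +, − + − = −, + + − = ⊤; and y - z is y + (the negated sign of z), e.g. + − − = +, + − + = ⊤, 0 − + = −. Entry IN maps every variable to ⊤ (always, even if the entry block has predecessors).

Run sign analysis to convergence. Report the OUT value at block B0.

Fixpoint table:
  B0:   IN=(all ⊤)   OUT={c:+; rest ⊤}
  B1:   IN=(all ⊤)   OUT={d:+; rest ⊤}
  B2:   IN=(all ⊤)   OUT=(all ⊤)
  B3:   IN=(all ⊤)   OUT={c:-; rest ⊤}
  B4:   IN={c:-; rest ⊤}   OUT={b:-, c:+; rest ⊤}
  B5:   IN={b:-, c:+; rest ⊤}   OUT={b:-, c:+, f:+; rest ⊤}

B0 is the boundary node: IN[B0] = {a: ⊤, b: ⊤, c: ⊤, d: ⊤, e: ⊤, f: ⊤}
Applying B0's transfer function to that IN value gives OUT[B0] (row B0 above).

Answer: {a: ⊤, b: ⊤, c: +, d: ⊤, e: ⊤, f: ⊤}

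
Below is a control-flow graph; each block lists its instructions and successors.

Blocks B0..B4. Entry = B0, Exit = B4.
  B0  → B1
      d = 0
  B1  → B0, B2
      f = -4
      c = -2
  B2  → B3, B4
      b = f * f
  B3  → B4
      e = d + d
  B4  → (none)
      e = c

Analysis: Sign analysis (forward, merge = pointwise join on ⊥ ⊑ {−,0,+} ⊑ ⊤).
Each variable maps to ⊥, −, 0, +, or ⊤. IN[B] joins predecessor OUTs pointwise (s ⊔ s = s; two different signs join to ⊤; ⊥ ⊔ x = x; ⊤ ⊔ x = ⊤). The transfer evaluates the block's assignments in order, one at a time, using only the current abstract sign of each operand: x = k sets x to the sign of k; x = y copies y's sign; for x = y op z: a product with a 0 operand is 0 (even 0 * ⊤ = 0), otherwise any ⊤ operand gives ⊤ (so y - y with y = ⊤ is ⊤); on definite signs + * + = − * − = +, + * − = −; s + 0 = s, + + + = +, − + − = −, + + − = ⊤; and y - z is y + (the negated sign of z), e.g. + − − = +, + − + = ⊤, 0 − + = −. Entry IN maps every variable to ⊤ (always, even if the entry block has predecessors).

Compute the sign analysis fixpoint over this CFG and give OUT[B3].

Answer: {a: ⊤, b: +, c: -, d: 0, e: 0, f: -}

Working:
Fixpoint table:
  B0:   IN=(all ⊤)   OUT={d:0; rest ⊤}
  B1:   IN={d:0; rest ⊤}   OUT={c:-, d:0, f:-; rest ⊤}
  B2:   IN={c:-, d:0, f:-; rest ⊤}   OUT={b:+, c:-, d:0, f:-; rest ⊤}
  B3:   IN={b:+, c:-, d:0, f:-; rest ⊤}   OUT={b:+, c:-, d:0, e:0, f:-; rest ⊤}
  B4:   IN={b:+, c:-, d:0, f:-; rest ⊤}   OUT={b:+, c:-, d:0, e:-, f:-; rest ⊤}

Merge at B3: IN[B3] = OUT[B2] = {a: ⊤, b: +, c: -, d: 0, e: ⊤, f: -}
Applying B3's transfer function to that IN value gives OUT[B3] (row B3 above).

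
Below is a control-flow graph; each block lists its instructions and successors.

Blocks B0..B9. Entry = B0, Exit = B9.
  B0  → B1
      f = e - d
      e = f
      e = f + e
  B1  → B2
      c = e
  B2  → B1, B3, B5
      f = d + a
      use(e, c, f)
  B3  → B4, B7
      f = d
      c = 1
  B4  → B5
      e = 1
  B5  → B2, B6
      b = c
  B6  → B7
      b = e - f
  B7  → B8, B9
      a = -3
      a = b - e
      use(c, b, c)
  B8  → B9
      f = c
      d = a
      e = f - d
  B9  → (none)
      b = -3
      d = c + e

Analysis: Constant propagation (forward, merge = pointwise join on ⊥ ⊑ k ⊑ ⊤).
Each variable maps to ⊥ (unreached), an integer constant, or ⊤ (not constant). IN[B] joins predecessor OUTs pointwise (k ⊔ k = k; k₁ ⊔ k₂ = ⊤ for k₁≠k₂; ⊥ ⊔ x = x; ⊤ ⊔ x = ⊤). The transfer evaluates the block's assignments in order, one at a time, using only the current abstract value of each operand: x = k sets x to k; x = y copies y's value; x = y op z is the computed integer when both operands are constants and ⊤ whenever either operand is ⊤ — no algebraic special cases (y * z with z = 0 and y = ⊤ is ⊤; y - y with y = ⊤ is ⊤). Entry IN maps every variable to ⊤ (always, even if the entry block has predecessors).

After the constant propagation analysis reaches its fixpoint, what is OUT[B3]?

Answer: {a: ⊤, b: ⊤, c: 1, d: ⊤, e: ⊤, f: ⊤}

Derivation:
Converged values:
  B0: | IN=(all ⊤) | OUT=(all ⊤)
  B1: | IN=(all ⊤) | OUT=(all ⊤)
  B2: | IN=(all ⊤) | OUT=(all ⊤)
  B3: | IN=(all ⊤) | OUT={c:1; rest ⊤}
  B4: | IN={c:1; rest ⊤} | OUT={c:1, e:1; rest ⊤}
  B5: | IN=(all ⊤) | OUT=(all ⊤)
  B6: | IN=(all ⊤) | OUT=(all ⊤)
  B7: | IN=(all ⊤) | OUT=(all ⊤)
  B8: | IN=(all ⊤) | OUT=(all ⊤)
  B9: | IN=(all ⊤) | OUT={b:-3; rest ⊤}

Merge at B3: IN[B3] = OUT[B2] = {a: ⊤, b: ⊤, c: ⊤, d: ⊤, e: ⊤, f: ⊤}
Applying B3's transfer function to that IN value gives OUT[B3] (row B3 above).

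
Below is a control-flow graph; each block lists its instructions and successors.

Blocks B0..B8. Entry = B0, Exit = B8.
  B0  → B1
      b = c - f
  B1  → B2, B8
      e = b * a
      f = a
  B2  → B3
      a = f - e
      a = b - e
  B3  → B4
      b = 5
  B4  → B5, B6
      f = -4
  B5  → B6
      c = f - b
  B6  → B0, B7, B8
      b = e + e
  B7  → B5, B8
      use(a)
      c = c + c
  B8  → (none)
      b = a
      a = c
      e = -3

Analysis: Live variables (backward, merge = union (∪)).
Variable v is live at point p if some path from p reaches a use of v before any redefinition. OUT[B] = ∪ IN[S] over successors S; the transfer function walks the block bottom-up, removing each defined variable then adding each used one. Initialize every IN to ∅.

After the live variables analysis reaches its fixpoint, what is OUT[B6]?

Fixpoint table:
  B0: | IN={a, c, f} | OUT={a, b, c}
  B1: | IN={a, b, c} | OUT={a, b, c, e, f}
  B2: | IN={b, c, e, f} | OUT={a, c, e}
  B3: | IN={a, c, e} | OUT={a, b, c, e}
  B4: | IN={a, b, c, e} | OUT={a, b, c, e, f}
  B5: | IN={a, b, e, f} | OUT={a, c, e, f}
  B6: | IN={a, c, e, f} | OUT={a, b, c, e, f}
  B7: | IN={a, b, c, e, f} | OUT={a, b, c, e, f}
  B8: | IN={a, c} | OUT={}

Merge at B6: OUT[B6] = IN[B0] ⊔ IN[B7] ⊔ IN[B8] = {a, b, c, e, f}

Answer: {a, b, c, e, f}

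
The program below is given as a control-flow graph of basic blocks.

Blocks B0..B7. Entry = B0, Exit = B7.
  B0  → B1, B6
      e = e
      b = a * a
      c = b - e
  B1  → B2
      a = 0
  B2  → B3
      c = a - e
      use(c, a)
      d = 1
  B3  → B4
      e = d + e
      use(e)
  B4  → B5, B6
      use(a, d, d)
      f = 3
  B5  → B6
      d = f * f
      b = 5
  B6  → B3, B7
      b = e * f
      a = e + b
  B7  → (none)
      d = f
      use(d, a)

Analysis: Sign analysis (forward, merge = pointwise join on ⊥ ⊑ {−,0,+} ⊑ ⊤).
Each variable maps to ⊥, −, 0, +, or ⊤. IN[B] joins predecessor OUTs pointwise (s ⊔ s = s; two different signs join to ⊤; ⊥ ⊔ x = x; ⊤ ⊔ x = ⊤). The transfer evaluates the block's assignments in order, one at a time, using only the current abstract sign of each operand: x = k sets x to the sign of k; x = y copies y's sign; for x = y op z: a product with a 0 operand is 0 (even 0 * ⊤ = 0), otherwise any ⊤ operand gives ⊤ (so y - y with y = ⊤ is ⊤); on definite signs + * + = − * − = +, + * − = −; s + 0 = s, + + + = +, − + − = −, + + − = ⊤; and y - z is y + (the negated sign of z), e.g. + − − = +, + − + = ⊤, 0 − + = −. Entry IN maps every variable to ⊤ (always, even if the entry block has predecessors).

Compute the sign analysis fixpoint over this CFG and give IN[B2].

Answer: {a: 0, b: ⊤, c: ⊤, d: ⊤, e: ⊤, f: ⊤}

Trace:
Fixpoint table:
  B0:   IN=(all ⊤)   OUT=(all ⊤)
  B1:   IN=(all ⊤)   OUT={a:0; rest ⊤}
  B2:   IN={a:0; rest ⊤}   OUT={a:0, d:+; rest ⊤}
  B3:   IN=(all ⊤)   OUT=(all ⊤)
  B4:   IN=(all ⊤)   OUT={f:+; rest ⊤}
  B5:   IN={f:+; rest ⊤}   OUT={b:+, d:+, f:+; rest ⊤}
  B6:   IN=(all ⊤)   OUT=(all ⊤)
  B7:   IN=(all ⊤)   OUT=(all ⊤)

Merge at B2: IN[B2] = OUT[B1] = {a: 0, b: ⊤, c: ⊤, d: ⊤, e: ⊤, f: ⊤}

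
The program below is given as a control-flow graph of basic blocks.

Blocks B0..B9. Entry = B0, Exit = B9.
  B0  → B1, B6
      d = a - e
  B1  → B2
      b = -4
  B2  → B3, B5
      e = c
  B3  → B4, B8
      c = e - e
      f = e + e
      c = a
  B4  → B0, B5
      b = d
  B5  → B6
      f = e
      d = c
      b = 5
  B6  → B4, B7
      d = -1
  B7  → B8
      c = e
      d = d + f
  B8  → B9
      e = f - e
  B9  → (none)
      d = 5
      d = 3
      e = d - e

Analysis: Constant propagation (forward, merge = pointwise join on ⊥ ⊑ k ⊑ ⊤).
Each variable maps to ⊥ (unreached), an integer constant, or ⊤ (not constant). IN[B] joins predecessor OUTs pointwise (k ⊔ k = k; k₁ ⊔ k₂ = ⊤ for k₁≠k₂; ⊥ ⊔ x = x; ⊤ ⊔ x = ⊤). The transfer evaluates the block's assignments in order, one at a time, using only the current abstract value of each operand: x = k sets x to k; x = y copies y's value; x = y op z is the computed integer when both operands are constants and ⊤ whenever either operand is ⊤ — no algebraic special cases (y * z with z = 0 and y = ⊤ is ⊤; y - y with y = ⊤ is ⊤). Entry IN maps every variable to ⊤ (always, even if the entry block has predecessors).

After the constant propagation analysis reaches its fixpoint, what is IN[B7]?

Answer: {a: ⊤, b: ⊤, c: ⊤, d: -1, e: ⊤, f: ⊤}

Working:
Fixpoint table:
  B0:   IN=(all ⊤)   OUT=(all ⊤)
  B1:   IN=(all ⊤)   OUT={b:-4; rest ⊤}
  B2:   IN={b:-4; rest ⊤}   OUT={b:-4; rest ⊤}
  B3:   IN={b:-4; rest ⊤}   OUT={b:-4; rest ⊤}
  B4:   IN=(all ⊤)   OUT=(all ⊤)
  B5:   IN=(all ⊤)   OUT={b:5; rest ⊤}
  B6:   IN=(all ⊤)   OUT={d:-1; rest ⊤}
  B7:   IN={d:-1; rest ⊤}   OUT=(all ⊤)
  B8:   IN=(all ⊤)   OUT=(all ⊤)
  B9:   IN=(all ⊤)   OUT={d:3; rest ⊤}

Merge at B7: IN[B7] = OUT[B6] = {a: ⊤, b: ⊤, c: ⊤, d: -1, e: ⊤, f: ⊤}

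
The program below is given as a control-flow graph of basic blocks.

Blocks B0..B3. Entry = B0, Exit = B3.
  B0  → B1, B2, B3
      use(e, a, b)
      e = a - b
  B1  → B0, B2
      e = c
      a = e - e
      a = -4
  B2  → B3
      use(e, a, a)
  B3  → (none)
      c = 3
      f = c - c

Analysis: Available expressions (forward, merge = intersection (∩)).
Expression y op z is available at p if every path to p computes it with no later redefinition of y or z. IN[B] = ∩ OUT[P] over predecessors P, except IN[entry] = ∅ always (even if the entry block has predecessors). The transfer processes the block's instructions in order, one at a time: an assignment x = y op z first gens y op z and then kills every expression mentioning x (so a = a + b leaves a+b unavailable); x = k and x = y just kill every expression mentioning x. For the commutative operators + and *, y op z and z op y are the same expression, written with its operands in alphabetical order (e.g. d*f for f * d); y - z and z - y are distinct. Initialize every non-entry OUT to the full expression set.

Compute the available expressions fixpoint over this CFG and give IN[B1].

Answer: {a-b}

Derivation:
Fixpoint table:
  B0:  IN={}  OUT={a-b}
  B1:  IN={a-b}  OUT={e-e}
  B2:  IN={}  OUT={}
  B3:  IN={}  OUT={c-c}

Merge at B1: IN[B1] = OUT[B0] = {a-b}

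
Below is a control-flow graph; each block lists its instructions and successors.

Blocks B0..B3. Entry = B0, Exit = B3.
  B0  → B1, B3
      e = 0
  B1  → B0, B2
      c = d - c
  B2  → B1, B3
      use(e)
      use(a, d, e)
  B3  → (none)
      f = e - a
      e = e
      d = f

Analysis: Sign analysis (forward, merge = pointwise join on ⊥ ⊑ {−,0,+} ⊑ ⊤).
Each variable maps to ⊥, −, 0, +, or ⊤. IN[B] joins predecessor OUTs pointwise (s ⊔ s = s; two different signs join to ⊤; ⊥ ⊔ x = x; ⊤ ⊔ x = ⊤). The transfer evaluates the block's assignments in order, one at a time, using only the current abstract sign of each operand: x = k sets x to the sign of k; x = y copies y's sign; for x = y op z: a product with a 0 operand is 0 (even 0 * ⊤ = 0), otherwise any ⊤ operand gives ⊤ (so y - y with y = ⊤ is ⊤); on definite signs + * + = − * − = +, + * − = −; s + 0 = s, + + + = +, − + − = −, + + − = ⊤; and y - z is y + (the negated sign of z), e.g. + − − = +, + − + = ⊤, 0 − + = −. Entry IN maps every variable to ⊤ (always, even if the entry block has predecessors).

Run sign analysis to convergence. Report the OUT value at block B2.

Fixpoint table:
  B0: | IN=(all ⊤) | OUT={e:0; rest ⊤}
  B1: | IN={e:0; rest ⊤} | OUT={e:0; rest ⊤}
  B2: | IN={e:0; rest ⊤} | OUT={e:0; rest ⊤}
  B3: | IN={e:0; rest ⊤} | OUT={e:0; rest ⊤}

Merge at B2: IN[B2] = OUT[B1] = {a: ⊤, b: ⊤, c: ⊤, d: ⊤, e: 0, f: ⊤}
Applying B2's transfer function to that IN value gives OUT[B2] (row B2 above).

Answer: {a: ⊤, b: ⊤, c: ⊤, d: ⊤, e: 0, f: ⊤}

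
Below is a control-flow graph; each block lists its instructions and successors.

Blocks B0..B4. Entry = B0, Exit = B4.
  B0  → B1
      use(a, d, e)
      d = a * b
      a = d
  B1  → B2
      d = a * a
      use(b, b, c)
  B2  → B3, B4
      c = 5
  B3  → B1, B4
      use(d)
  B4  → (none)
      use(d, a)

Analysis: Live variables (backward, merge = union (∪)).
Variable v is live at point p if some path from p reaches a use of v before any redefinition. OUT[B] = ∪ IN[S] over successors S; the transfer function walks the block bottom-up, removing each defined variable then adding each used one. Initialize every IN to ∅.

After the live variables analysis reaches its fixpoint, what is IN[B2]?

Fixpoint table:
  B0:   IN={a, b, c, d, e}   OUT={a, b, c}
  B1:   IN={a, b, c}   OUT={a, b, d}
  B2:   IN={a, b, d}   OUT={a, b, c, d}
  B3:   IN={a, b, c, d}   OUT={a, b, c, d}
  B4:   IN={a, d}   OUT={}

Merge at B2: OUT[B2] = IN[B3] ⊔ IN[B4] = {a, b, c, d}
Applying B2's transfer function to that OUT value gives IN[B2] (row B2 above).

Answer: {a, b, d}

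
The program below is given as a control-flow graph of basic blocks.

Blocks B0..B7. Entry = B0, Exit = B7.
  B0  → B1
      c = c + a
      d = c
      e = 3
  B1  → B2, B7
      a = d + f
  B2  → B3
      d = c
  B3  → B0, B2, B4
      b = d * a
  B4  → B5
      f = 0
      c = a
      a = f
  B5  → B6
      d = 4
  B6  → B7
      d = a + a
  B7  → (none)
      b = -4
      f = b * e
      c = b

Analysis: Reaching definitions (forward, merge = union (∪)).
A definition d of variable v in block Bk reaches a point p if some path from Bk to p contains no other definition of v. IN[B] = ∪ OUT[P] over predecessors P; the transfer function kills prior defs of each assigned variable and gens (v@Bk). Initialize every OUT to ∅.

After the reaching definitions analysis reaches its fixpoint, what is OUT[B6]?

Fixpoint table:
  B0: | IN={a@B1, b@B3, c@B0, d@B2, e@B0} | OUT={a@B1, b@B3, c@B0, d@B0, e@B0}
  B1: | IN={a@B1, b@B3, c@B0, d@B0, e@B0} | OUT={a@B1, b@B3, c@B0, d@B0, e@B0}
  B2: | IN={a@B1, b@B3, c@B0, d@B0, d@B2, e@B0} | OUT={a@B1, b@B3, c@B0, d@B2, e@B0}
  B3: | IN={a@B1, b@B3, c@B0, d@B2, e@B0} | OUT={a@B1, b@B3, c@B0, d@B2, e@B0}
  B4: | IN={a@B1, b@B3, c@B0, d@B2, e@B0} | OUT={a@B4, b@B3, c@B4, d@B2, e@B0, f@B4}
  B5: | IN={a@B4, b@B3, c@B4, d@B2, e@B0, f@B4} | OUT={a@B4, b@B3, c@B4, d@B5, e@B0, f@B4}
  B6: | IN={a@B4, b@B3, c@B4, d@B5, e@B0, f@B4} | OUT={a@B4, b@B3, c@B4, d@B6, e@B0, f@B4}
  B7: | IN={a@B1, a@B4, b@B3, c@B0, c@B4, d@B0, d@B6, e@B0, f@B4} | OUT={a@B1, a@B4, b@B7, c@B7, d@B0, d@B6, e@B0, f@B7}

Merge at B6: IN[B6] = OUT[B5] = {a@B4, b@B3, c@B4, d@B5, e@B0, f@B4}
Applying B6's transfer function to that IN value gives OUT[B6] (row B6 above).

Answer: {a@B4, b@B3, c@B4, d@B6, e@B0, f@B4}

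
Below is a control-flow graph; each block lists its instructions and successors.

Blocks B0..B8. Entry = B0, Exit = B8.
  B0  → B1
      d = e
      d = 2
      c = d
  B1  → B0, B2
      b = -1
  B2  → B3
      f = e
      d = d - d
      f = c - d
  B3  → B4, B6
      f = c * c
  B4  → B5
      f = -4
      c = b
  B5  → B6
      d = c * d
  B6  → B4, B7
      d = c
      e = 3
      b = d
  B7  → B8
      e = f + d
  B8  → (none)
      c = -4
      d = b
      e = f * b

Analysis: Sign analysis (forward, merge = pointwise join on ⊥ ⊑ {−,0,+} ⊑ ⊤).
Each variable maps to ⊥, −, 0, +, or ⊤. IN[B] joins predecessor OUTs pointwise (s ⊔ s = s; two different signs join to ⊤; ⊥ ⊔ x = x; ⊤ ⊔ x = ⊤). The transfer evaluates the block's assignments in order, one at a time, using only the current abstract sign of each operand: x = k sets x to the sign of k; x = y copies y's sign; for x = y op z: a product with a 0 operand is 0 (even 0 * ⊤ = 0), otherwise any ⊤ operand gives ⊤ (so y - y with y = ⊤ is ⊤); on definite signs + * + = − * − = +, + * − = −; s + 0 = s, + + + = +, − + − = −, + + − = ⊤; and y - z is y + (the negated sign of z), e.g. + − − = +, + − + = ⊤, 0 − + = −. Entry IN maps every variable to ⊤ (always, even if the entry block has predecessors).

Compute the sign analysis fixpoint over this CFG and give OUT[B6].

Fixpoint table:
  B0: | IN=(all ⊤) | OUT={c:+, d:+; rest ⊤}
  B1: | IN={c:+, d:+; rest ⊤} | OUT={b:-, c:+, d:+; rest ⊤}
  B2: | IN={b:-, c:+, d:+; rest ⊤} | OUT={b:-, c:+; rest ⊤}
  B3: | IN={b:-, c:+; rest ⊤} | OUT={b:-, c:+, f:+; rest ⊤}
  B4: | IN=(all ⊤) | OUT={f:-; rest ⊤}
  B5: | IN={f:-; rest ⊤} | OUT={f:-; rest ⊤}
  B6: | IN=(all ⊤) | OUT={e:+; rest ⊤}
  B7: | IN={e:+; rest ⊤} | OUT=(all ⊤)
  B8: | IN=(all ⊤) | OUT={c:-; rest ⊤}

Merge at B6: IN[B6] = OUT[B3] ⊔ OUT[B5] = {a: ⊤, b: ⊤, c: ⊤, d: ⊤, e: ⊤, f: ⊤}
Applying B6's transfer function to that IN value gives OUT[B6] (row B6 above).

Answer: {a: ⊤, b: ⊤, c: ⊤, d: ⊤, e: +, f: ⊤}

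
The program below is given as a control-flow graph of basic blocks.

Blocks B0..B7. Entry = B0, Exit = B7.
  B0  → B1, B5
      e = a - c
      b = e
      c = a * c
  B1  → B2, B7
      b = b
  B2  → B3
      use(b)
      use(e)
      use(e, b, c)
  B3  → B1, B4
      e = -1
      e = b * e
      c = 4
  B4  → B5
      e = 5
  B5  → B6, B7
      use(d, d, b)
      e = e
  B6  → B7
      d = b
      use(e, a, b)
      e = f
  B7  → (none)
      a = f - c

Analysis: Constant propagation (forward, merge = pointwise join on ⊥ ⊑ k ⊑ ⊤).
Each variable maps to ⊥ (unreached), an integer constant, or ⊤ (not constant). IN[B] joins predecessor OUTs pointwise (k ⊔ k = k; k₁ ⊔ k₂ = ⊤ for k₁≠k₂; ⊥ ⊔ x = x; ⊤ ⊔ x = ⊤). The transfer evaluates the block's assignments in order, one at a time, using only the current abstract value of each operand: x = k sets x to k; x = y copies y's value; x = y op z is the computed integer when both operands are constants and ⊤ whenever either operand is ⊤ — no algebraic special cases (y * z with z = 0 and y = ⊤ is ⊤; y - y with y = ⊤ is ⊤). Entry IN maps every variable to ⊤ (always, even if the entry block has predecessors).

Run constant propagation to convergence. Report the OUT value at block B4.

Converged values:
  B0:   IN=(all ⊤)   OUT=(all ⊤)
  B1:   IN=(all ⊤)   OUT=(all ⊤)
  B2:   IN=(all ⊤)   OUT=(all ⊤)
  B3:   IN=(all ⊤)   OUT={c:4; rest ⊤}
  B4:   IN={c:4; rest ⊤}   OUT={c:4, e:5; rest ⊤}
  B5:   IN=(all ⊤)   OUT=(all ⊤)
  B6:   IN=(all ⊤)   OUT=(all ⊤)
  B7:   IN=(all ⊤)   OUT=(all ⊤)

Merge at B4: IN[B4] = OUT[B3] = {a: ⊤, b: ⊤, c: 4, d: ⊤, e: ⊤, f: ⊤}
Applying B4's transfer function to that IN value gives OUT[B4] (row B4 above).

Answer: {a: ⊤, b: ⊤, c: 4, d: ⊤, e: 5, f: ⊤}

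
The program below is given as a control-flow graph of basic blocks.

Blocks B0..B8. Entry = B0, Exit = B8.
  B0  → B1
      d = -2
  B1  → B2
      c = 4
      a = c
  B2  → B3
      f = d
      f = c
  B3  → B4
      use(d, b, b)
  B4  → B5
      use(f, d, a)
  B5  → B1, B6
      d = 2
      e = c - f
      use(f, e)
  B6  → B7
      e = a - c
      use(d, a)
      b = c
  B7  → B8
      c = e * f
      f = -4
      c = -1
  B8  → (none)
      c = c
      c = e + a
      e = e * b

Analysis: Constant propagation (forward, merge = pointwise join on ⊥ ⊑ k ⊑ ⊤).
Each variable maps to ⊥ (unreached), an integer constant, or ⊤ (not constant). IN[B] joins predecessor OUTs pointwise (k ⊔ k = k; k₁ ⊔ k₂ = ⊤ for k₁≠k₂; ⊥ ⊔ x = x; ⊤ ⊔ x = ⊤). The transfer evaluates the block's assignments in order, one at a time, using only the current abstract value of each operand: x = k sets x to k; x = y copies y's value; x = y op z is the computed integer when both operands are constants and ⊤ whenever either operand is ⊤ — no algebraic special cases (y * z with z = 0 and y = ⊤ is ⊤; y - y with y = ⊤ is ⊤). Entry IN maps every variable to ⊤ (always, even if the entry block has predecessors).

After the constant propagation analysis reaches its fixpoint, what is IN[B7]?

Converged values:
  B0:   IN=(all ⊤)   OUT={d:-2; rest ⊤}
  B1:   IN=(all ⊤)   OUT={a:4, c:4; rest ⊤}
  B2:   IN={a:4, c:4; rest ⊤}   OUT={a:4, c:4, f:4; rest ⊤}
  B3:   IN={a:4, c:4, f:4; rest ⊤}   OUT={a:4, c:4, f:4; rest ⊤}
  B4:   IN={a:4, c:4, f:4; rest ⊤}   OUT={a:4, c:4, f:4; rest ⊤}
  B5:   IN={a:4, c:4, f:4; rest ⊤}   OUT={a:4, c:4, d:2, e:0, f:4; rest ⊤}
  B6:   IN={a:4, c:4, d:2, e:0, f:4; rest ⊤}   OUT={a:4, b:4, c:4, d:2, e:0, f:4; rest ⊤}
  B7:   IN={a:4, b:4, c:4, d:2, e:0, f:4; rest ⊤}   OUT={a:4, b:4, c:-1, d:2, e:0, f:-4; rest ⊤}
  B8:   IN={a:4, b:4, c:-1, d:2, e:0, f:-4; rest ⊤}   OUT={a:4, b:4, c:4, d:2, e:0, f:-4; rest ⊤}

Merge at B7: IN[B7] = OUT[B6] = {a: 4, b: 4, c: 4, d: 2, e: 0, f: 4}

Answer: {a: 4, b: 4, c: 4, d: 2, e: 0, f: 4}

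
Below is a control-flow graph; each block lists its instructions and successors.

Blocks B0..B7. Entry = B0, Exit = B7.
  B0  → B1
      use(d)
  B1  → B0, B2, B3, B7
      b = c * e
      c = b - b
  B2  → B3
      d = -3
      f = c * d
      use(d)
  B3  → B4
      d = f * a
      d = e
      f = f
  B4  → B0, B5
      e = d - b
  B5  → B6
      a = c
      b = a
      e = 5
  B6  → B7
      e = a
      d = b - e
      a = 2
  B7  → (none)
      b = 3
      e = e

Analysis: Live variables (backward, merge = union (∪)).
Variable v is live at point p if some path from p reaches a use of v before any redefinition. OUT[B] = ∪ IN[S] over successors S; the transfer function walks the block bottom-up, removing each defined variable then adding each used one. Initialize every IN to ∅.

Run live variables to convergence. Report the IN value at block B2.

Answer: {a, b, c, e}

Working:
Per-block solution:
  B0:  IN={a, c, d, e, f}  OUT={a, c, d, e, f}
  B1:  IN={a, c, d, e, f}  OUT={a, b, c, d, e, f}
  B2:  IN={a, b, c, e}  OUT={a, b, c, e, f}
  B3:  IN={a, b, c, e, f}  OUT={a, b, c, d, f}
  B4:  IN={a, b, c, d, f}  OUT={a, c, d, e, f}
  B5:  IN={c}  OUT={a, b}
  B6:  IN={a, b}  OUT={e}
  B7:  IN={e}  OUT={}

Merge at B2: OUT[B2] = IN[B3] = {a, b, c, e, f}
Applying B2's transfer function to that OUT value gives IN[B2] (row B2 above).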